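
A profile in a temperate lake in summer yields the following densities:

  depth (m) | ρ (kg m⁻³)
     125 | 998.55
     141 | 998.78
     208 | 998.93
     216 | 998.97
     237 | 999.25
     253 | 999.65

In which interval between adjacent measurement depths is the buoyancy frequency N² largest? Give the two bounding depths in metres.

237–253 m

Compute the density gradient over each adjacent pair:
  125–141 m: Δρ/Δz = 0.23/16 = 0.014 kg m⁻⁴
  141–208 m: Δρ/Δz = 0.15/67 = 2.2 × 10⁻³ kg m⁻⁴
  208–216 m: Δρ/Δz = 0.04/8 = 5.0 × 10⁻³ kg m⁻⁴
  216–237 m: Δρ/Δz = 0.28/21 = 0.013 kg m⁻⁴
  237–253 m: Δρ/Δz = 0.40/16 = 0.025 kg m⁻⁴
The largest gradient is in the 237–253 m interval — the pycnocline.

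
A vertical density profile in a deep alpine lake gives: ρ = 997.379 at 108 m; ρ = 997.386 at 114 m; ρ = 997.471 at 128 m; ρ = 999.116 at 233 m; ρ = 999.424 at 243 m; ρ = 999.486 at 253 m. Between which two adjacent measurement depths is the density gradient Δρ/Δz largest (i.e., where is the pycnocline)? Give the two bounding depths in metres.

Compute the density gradient over each adjacent pair:
  108–114 m: Δρ/Δz = 0.007/6 = 1.2 × 10⁻³ kg m⁻⁴
  114–128 m: Δρ/Δz = 0.085/14 = 6.1 × 10⁻³ kg m⁻⁴
  128–233 m: Δρ/Δz = 1.645/105 = 0.016 kg m⁻⁴
  233–243 m: Δρ/Δz = 0.308/10 = 0.031 kg m⁻⁴
  243–253 m: Δρ/Δz = 0.062/10 = 6.2 × 10⁻³ kg m⁻⁴
The largest gradient is in the 233–243 m interval — the pycnocline.

233–243 m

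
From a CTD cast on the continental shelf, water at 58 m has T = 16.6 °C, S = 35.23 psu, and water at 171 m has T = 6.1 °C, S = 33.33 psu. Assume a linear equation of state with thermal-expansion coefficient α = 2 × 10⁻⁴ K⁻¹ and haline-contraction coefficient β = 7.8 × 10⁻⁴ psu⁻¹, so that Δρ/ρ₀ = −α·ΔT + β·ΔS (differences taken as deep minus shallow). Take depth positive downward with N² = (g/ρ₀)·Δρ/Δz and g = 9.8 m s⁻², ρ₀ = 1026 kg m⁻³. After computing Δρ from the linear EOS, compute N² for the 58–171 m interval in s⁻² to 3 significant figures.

5.36 × 10⁻⁵ s⁻²

ΔT = -10.5 K, ΔS = -1.90 psu (deep − shallow).
Δρ/ρ₀ = −αΔT + βΔS = 2.10 × 10⁻³ − 1.482 × 10⁻³ = 6.18 × 10⁻⁴, so Δρ ≈ 0.6341 kg m⁻³.
N² = (g/ρ₀)·Δρ/Δz = g·(Δρ/ρ₀)/Δz = 9.8 × 6.18 × 10⁻⁴ / 113 = 5.3596 × 10⁻⁵ s⁻² ≈ 5.36 × 10⁻⁵ s⁻².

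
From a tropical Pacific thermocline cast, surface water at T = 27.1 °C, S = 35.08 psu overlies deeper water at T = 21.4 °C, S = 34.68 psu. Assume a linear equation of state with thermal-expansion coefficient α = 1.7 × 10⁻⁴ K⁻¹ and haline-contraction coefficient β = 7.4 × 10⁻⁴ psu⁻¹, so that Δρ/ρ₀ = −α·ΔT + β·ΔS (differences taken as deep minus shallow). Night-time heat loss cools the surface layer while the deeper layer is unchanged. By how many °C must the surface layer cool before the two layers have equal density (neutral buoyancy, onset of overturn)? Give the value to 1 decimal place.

Neutral buoyancy requires Δρ = 0, i.e. −α(T_deep − T_surf′) + β(S_deep − S_surf) = 0.
T_surf′ = T_deep − (β/α)·ΔS = 21.4 − (7.4 × 10⁻⁴/1.7 × 10⁻⁴)·(-0.40) = 23.141 °C.
Cooling required: 27.1 − (23.141) = 3.959 °C.

4.0 °C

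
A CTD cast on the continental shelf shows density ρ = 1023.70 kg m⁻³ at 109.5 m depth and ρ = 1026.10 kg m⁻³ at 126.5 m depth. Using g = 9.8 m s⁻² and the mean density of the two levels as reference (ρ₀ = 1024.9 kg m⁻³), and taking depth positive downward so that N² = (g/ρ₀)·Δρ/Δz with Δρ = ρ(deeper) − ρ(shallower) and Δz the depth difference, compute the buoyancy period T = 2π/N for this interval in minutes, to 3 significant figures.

2.85 min

Δρ = 1026.10 − 1023.70 = 2.40 kg m⁻³ over Δz = 126.5 − 109.5 = 17 m.
N² = (9.8/1024.9) × (2.40/17) = 1.3499 × 10⁻³ s⁻².
N = √(1.3499 × 10⁻³) = 0.036741 rad s⁻¹, so T = 2π/N = 171.01 s = 2.8502 min ≈ 2.85 min.
N² > 0, so the interval is statically stable.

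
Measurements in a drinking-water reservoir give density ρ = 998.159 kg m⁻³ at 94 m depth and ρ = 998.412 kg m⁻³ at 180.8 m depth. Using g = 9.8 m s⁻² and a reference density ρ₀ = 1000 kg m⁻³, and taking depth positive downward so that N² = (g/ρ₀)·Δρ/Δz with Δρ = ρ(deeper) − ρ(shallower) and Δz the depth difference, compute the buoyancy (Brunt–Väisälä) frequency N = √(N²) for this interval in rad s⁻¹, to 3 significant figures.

5.34 × 10⁻³ rad s⁻¹

Δρ = 998.412 − 998.159 = 0.253 kg m⁻³ over Δz = 180.8 − 94 = 86.8 m.
N² = (9.8/1000) × (0.253/86.8) = 2.8565 × 10⁻⁵ s⁻².
N = √(2.8565 × 10⁻⁵) = 5.3446 × 10⁻³ rad s⁻¹ ≈ 5.34 × 10⁻³ rad s⁻¹.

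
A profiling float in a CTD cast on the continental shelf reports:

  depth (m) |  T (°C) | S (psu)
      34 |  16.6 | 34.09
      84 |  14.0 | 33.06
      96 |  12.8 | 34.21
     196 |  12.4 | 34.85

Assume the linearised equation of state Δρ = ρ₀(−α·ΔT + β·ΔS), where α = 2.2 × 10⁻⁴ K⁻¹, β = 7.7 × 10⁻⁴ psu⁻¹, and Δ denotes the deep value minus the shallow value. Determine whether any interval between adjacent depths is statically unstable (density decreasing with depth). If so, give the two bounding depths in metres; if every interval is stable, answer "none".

34–84 m

Evaluate Δρ/ρ₀ = −αΔT + βΔS across each adjacent pair:
  34–84 m: −αΔT+βΔS = −(2.2 × 10⁻⁴)(-2.6)+(7.7 × 10⁻⁴)(-1.03) = -2.2 × 10⁻⁴ → UNSTABLE
  84–96 m: −αΔT+βΔS = −(2.2 × 10⁻⁴)(-1.2)+(7.7 × 10⁻⁴)(+1.15) = 1.1 × 10⁻³ → stable
  96–196 m: −αΔT+βΔS = −(2.2 × 10⁻⁴)(-0.4)+(7.7 × 10⁻⁴)(+0.64) = 5.8 × 10⁻⁴ → stable
The 34–84 m interval has Δρ < 0: lighter water underlies denser water.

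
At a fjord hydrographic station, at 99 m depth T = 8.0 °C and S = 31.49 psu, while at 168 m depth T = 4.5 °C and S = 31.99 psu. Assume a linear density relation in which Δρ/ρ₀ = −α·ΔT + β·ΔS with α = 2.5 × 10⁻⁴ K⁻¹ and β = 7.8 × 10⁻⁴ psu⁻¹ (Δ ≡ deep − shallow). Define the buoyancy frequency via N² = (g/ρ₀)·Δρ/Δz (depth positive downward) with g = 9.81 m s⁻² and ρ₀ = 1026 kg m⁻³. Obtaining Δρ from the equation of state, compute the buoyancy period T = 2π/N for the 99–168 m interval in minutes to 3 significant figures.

7.81 min

ΔT = -3.5 K, ΔS = +0.50 psu (deep − shallow).
Δρ/ρ₀ = −αΔT + βΔS = 8.75 × 10⁻⁴ + 3.90 × 10⁻⁴ = 1.265 × 10⁻³, so Δρ ≈ 1.298 kg m⁻³.
N² = (g/ρ₀)·Δρ/Δz = g·(Δρ/ρ₀)/Δz = 9.81 × 1.265 × 10⁻³ / 69 = 1.7985 × 10⁻⁴ s⁻².
N = √(1.7985 × 10⁻⁴) = 0.013411 rad s⁻¹ → T = 2π/N = 468.51 s = 7.8085 min ≈ 7.81 min.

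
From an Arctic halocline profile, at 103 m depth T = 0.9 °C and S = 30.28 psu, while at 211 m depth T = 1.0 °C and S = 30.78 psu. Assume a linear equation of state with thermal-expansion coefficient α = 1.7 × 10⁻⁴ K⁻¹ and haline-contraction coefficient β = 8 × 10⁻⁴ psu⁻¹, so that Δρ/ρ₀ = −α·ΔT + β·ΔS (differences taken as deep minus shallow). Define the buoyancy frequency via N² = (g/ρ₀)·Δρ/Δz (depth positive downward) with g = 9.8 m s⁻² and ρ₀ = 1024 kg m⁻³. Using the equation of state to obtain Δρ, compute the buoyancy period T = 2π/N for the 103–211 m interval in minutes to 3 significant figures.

ΔT = +0.1 K, ΔS = +0.50 psu (deep − shallow).
Δρ/ρ₀ = −αΔT + βΔS = -1.70 × 10⁻⁵ + 4.00 × 10⁻⁴ = 3.83 × 10⁻⁴, so Δρ ≈ 0.3922 kg m⁻³.
N² = (g/ρ₀)·Δρ/Δz = g·(Δρ/ρ₀)/Δz = 9.8 × 3.83 × 10⁻⁴ / 108 = 3.4754 × 10⁻⁵ s⁻².
N = √(3.4754 × 10⁻⁵) = 5.8953 × 10⁻³ rad s⁻¹ → T = 2π/N = 1.0658 × 10³ s = 17.763 min ≈ 17.8 min.

17.8 min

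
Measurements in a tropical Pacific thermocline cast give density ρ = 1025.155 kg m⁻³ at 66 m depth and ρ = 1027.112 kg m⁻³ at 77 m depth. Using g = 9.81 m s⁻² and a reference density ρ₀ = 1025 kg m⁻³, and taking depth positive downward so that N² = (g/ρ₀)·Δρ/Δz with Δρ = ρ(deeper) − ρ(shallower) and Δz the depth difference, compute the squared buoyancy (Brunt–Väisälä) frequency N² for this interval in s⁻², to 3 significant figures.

Δρ = 1027.112 − 1025.155 = 1.957 kg m⁻³ over Δz = 77 − 66 = 11 m.
N² = (9.81/1025) × (1.957/11) = 1.7027 × 10⁻³ s⁻² ≈ 1.70 × 10⁻³ s⁻².

1.70 × 10⁻³ s⁻²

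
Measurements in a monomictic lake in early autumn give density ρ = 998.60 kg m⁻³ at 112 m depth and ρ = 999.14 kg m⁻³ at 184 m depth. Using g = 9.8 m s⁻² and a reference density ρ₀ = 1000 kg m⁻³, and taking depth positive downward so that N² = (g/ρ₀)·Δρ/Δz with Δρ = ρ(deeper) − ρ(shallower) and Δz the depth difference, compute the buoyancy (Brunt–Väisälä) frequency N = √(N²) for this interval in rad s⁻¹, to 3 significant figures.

8.57 × 10⁻³ rad s⁻¹

Δρ = 999.14 − 998.60 = 0.54 kg m⁻³ over Δz = 184 − 112 = 72 m.
N² = (9.8/1000) × (0.54/72) = 7.3500 × 10⁻⁵ s⁻².
N = √(7.3500 × 10⁻⁵) = 8.5732 × 10⁻³ rad s⁻¹ ≈ 8.57 × 10⁻³ rad s⁻¹.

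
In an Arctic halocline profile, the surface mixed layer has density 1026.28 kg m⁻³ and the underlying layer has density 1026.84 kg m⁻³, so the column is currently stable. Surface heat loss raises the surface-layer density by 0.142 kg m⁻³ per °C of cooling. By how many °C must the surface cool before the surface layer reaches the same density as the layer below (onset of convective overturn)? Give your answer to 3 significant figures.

Density deficit of the surface layer: 1026.84 − 1026.28 = 0.56 kg m⁻³.
Required change = 0.56 / 0.142 = 3.94 °C.

3.94 °C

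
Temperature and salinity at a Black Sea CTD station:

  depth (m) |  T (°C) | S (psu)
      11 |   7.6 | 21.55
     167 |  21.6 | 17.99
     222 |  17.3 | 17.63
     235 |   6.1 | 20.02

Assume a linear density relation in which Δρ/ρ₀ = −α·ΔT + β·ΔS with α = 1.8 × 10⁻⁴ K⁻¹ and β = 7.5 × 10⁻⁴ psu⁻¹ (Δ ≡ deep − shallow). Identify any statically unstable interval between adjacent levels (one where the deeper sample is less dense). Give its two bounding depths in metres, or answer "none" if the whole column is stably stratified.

11–167 m

Evaluate Δρ/ρ₀ = −αΔT + βΔS across each adjacent pair:
  11–167 m: −αΔT+βΔS = −(1.8 × 10⁻⁴)(+14.0)+(7.5 × 10⁻⁴)(-3.56) = -5.2 × 10⁻³ → UNSTABLE
  167–222 m: −αΔT+βΔS = −(1.8 × 10⁻⁴)(-4.3)+(7.5 × 10⁻⁴)(-0.36) = 5.0 × 10⁻⁴ → stable
  222–235 m: −αΔT+βΔS = −(1.8 × 10⁻⁴)(-11.2)+(7.5 × 10⁻⁴)(+2.39) = 3.8 × 10⁻³ → stable
The 11–167 m interval has Δρ < 0: lighter water underlies denser water.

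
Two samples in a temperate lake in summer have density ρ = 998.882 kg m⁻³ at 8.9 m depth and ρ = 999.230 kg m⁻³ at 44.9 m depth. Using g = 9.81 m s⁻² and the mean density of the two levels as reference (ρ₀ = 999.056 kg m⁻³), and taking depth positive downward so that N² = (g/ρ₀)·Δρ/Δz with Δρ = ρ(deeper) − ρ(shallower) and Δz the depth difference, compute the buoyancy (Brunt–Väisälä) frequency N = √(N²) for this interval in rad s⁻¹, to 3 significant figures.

Δρ = 999.230 − 998.882 = 0.348 kg m⁻³ over Δz = 44.9 − 8.9 = 36 m.
N² = (9.81/999.056) × (0.348/36) = 9.4920 × 10⁻⁵ s⁻².
N = √(9.4920 × 10⁻⁵) = 9.7427 × 10⁻³ rad s⁻¹ ≈ 9.74 × 10⁻³ rad s⁻¹.

9.74 × 10⁻³ rad s⁻¹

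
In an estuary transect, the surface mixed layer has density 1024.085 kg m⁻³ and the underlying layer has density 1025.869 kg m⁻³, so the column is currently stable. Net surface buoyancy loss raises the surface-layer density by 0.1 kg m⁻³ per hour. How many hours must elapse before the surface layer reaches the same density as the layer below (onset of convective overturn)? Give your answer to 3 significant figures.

17.8 hours

Density deficit of the surface layer: 1025.869 − 1024.085 = 1.784 kg m⁻³.
Required change = 1.784 / 0.1 = 17.8 hours.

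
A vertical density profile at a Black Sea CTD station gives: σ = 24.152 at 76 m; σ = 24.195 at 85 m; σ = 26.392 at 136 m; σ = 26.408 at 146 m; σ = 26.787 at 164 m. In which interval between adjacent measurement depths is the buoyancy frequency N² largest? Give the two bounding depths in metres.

85–136 m

Compute the density gradient over each adjacent pair:
  76–85 m: Δρ/Δz = 0.043/9 = 4.8 × 10⁻³ kg m⁻⁴
  85–136 m: Δρ/Δz = 2.197/51 = 0.043 kg m⁻⁴
  136–146 m: Δρ/Δz = 0.016/10 = 1.6 × 10⁻³ kg m⁻⁴
  146–164 m: Δρ/Δz = 0.379/18 = 0.021 kg m⁻⁴
The largest gradient is in the 85–136 m interval — the pycnocline.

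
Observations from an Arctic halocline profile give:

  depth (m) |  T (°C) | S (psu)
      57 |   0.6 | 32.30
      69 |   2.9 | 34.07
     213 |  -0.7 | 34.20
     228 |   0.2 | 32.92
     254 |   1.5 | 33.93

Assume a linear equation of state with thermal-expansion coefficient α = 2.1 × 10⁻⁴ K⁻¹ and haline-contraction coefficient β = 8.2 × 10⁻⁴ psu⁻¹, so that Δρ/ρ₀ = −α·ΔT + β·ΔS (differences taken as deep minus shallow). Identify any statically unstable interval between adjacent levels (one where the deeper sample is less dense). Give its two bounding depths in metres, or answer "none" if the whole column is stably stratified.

213–228 m

Evaluate Δρ/ρ₀ = −αΔT + βΔS across each adjacent pair:
  57–69 m: −αΔT+βΔS = −(2.1 × 10⁻⁴)(+2.3)+(8.2 × 10⁻⁴)(+1.77) = 9.7 × 10⁻⁴ → stable
  69–213 m: −αΔT+βΔS = −(2.1 × 10⁻⁴)(-3.6)+(8.2 × 10⁻⁴)(+0.13) = 8.6 × 10⁻⁴ → stable
  213–228 m: −αΔT+βΔS = −(2.1 × 10⁻⁴)(+0.9)+(8.2 × 10⁻⁴)(-1.28) = -1.2 × 10⁻³ → UNSTABLE
  228–254 m: −αΔT+βΔS = −(2.1 × 10⁻⁴)(+1.3)+(8.2 × 10⁻⁴)(+1.01) = 5.6 × 10⁻⁴ → stable
The 213–228 m interval has Δρ < 0: lighter water underlies denser water.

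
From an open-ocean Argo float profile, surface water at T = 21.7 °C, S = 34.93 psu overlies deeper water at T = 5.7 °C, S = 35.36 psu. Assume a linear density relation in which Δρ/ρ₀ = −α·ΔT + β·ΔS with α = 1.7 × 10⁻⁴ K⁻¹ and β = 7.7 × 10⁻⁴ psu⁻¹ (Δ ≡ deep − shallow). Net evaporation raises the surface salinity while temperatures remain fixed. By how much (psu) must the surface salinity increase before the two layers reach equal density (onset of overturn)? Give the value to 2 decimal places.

Neutral buoyancy requires −α(T_deep − T_surf) + β(S_deep − S_surf′) = 0.
S_surf′ = S_deep − (α/β)·ΔT = 35.36 − (1.7 × 10⁻⁴/7.7 × 10⁻⁴)·(-16.0) = 38.8925 psu.
Increase required: 38.8925 − 34.93 = 3.9625 psu.

3.96 psu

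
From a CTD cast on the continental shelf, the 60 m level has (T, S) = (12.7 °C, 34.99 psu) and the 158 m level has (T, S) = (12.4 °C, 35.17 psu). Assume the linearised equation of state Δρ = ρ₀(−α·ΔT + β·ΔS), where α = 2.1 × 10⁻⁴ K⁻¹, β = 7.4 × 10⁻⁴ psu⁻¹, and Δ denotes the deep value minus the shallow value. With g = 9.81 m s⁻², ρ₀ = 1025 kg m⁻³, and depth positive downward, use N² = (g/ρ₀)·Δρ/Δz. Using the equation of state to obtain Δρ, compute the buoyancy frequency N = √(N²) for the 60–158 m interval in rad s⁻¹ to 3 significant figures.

4.43 × 10⁻³ rad s⁻¹

ΔT = -0.3 K, ΔS = +0.18 psu (deep − shallow).
Δρ/ρ₀ = −αΔT + βΔS = 6.30 × 10⁻⁵ + 1.332 × 10⁻⁴ = 1.962 × 10⁻⁴, so Δρ ≈ 0.2011 kg m⁻³.
N² = (g/ρ₀)·Δρ/Δz = g·(Δρ/ρ₀)/Δz = 9.81 × 1.962 × 10⁻⁴ / 98 = 1.9640 × 10⁻⁵ s⁻².
N = √(1.9640 × 10⁻⁵) = 4.4317 × 10⁻³ rad s⁻¹ ≈ 4.43 × 10⁻³ rad s⁻¹.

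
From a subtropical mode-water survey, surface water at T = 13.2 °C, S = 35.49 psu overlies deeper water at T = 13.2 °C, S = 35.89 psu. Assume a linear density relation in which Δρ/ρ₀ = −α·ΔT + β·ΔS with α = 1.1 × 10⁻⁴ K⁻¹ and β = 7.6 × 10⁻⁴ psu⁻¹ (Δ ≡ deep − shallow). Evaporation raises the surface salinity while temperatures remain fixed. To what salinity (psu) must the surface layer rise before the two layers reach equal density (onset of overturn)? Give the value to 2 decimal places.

Neutral buoyancy requires −α(T_deep − T_surf) + β(S_deep − S_surf′) = 0.
S_surf′ = S_deep − (α/β)·ΔT = 35.89 − (1.1 × 10⁻⁴/7.6 × 10⁻⁴)·(+0.0) = 35.8900 psu.
Increase required: 35.8900 − 35.49 = 0.4000 psu.

35.89 psu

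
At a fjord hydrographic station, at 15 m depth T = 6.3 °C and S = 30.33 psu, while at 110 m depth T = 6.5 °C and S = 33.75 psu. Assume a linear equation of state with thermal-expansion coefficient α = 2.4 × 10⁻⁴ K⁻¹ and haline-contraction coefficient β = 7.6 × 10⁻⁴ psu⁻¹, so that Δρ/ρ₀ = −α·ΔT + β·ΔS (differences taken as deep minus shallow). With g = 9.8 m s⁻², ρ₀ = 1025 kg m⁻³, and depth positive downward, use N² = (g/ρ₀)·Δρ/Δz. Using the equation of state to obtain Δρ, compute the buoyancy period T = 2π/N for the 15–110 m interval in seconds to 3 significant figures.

ΔT = +0.2 K, ΔS = +3.42 psu (deep − shallow).
Δρ/ρ₀ = −αΔT + βΔS = -4.80 × 10⁻⁵ + 2.5992 × 10⁻³ = 2.5512 × 10⁻³, so Δρ ≈ 2.615 kg m⁻³.
N² = (g/ρ₀)·Δρ/Δz = g·(Δρ/ρ₀)/Δz = 9.8 × 2.5512 × 10⁻³ / 95 = 2.6318 × 10⁻⁴ s⁻².
N = √(2.6318 × 10⁻⁴) = 0.016223 rad s⁻¹ → T = 2π/N = 387.30 s ≈ 387 s.

387 s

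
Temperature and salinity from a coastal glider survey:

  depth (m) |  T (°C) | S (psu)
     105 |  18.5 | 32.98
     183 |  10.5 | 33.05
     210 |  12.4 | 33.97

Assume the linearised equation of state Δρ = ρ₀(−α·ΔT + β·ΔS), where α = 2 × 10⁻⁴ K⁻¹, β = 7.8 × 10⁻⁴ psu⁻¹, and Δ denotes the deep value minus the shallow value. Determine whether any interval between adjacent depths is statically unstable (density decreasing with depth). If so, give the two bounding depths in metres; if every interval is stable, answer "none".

Evaluate Δρ/ρ₀ = −αΔT + βΔS across each adjacent pair:
  105–183 m: −αΔT+βΔS = −(2 × 10⁻⁴)(-8.0)+(7.8 × 10⁻⁴)(+0.07) = 1.7 × 10⁻³ → stable
  183–210 m: −αΔT+βΔS = −(2 × 10⁻⁴)(+1.9)+(7.8 × 10⁻⁴)(+0.92) = 3.4 × 10⁻⁴ → stable
Every interval has Δρ > 0: the column is stably stratified throughout.

none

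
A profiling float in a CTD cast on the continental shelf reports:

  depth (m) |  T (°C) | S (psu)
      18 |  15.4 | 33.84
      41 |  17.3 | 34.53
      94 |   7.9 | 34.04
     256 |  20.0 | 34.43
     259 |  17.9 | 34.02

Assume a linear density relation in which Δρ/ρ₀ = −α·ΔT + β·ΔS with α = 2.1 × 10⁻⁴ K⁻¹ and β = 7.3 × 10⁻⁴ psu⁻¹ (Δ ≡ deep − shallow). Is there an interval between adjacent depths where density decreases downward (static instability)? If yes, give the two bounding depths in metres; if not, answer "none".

94–256 m

Evaluate Δρ/ρ₀ = −αΔT + βΔS across each adjacent pair:
  18–41 m: −αΔT+βΔS = −(2.1 × 10⁻⁴)(+1.9)+(7.3 × 10⁻⁴)(+0.69) = 1.0 × 10⁻⁴ → stable
  41–94 m: −αΔT+βΔS = −(2.1 × 10⁻⁴)(-9.4)+(7.3 × 10⁻⁴)(-0.49) = 1.6 × 10⁻³ → stable
  94–256 m: −αΔT+βΔS = −(2.1 × 10⁻⁴)(+12.1)+(7.3 × 10⁻⁴)(+0.39) = -2.3 × 10⁻³ → UNSTABLE
  256–259 m: −αΔT+βΔS = −(2.1 × 10⁻⁴)(-2.1)+(7.3 × 10⁻⁴)(-0.41) = 1.4 × 10⁻⁴ → stable
The 94–256 m interval has Δρ < 0: lighter water underlies denser water.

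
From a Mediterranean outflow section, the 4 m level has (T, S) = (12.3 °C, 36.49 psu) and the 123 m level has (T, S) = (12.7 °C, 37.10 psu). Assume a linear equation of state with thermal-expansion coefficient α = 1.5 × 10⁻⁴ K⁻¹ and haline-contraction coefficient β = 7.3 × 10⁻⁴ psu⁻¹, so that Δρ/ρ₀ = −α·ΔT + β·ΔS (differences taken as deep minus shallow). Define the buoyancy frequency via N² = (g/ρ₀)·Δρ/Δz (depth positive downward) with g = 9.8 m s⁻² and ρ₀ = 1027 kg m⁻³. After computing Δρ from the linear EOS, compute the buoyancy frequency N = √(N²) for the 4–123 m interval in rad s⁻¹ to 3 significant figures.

ΔT = +0.4 K, ΔS = +0.61 psu (deep − shallow).
Δρ/ρ₀ = −αΔT + βΔS = -6.00 × 10⁻⁵ + 4.453 × 10⁻⁴ = 3.853 × 10⁻⁴, so Δρ ≈ 0.3957 kg m⁻³.
N² = (g/ρ₀)·Δρ/Δz = g·(Δρ/ρ₀)/Δz = 9.8 × 3.853 × 10⁻⁴ / 119 = 3.1731 × 10⁻⁵ s⁻².
N = √(3.1731 × 10⁻⁵) = 5.6330 × 10⁻³ rad s⁻¹ ≈ 5.63 × 10⁻³ rad s⁻¹.

5.63 × 10⁻³ rad s⁻¹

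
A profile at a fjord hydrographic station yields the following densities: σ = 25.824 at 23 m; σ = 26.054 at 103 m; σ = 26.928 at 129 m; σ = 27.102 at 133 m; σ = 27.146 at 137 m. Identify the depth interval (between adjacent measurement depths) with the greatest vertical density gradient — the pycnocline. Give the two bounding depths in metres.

129–133 m

Compute the density gradient over each adjacent pair:
  23–103 m: Δρ/Δz = 0.230/80 = 2.9 × 10⁻³ kg m⁻⁴
  103–129 m: Δρ/Δz = 0.874/26 = 0.034 kg m⁻⁴
  129–133 m: Δρ/Δz = 0.174/4 = 0.043 kg m⁻⁴
  133–137 m: Δρ/Δz = 0.044/4 = 0.011 kg m⁻⁴
The largest gradient is in the 129–133 m interval — the pycnocline.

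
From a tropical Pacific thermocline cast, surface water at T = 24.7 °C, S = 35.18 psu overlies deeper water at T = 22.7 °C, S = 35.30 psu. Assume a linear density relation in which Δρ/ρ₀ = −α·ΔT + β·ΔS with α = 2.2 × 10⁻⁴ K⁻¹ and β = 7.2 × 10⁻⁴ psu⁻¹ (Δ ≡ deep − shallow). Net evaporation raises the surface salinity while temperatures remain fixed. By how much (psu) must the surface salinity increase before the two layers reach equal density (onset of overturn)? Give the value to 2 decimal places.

Neutral buoyancy requires −α(T_deep − T_surf) + β(S_deep − S_surf′) = 0.
S_surf′ = S_deep − (α/β)·ΔT = 35.30 − (2.2 × 10⁻⁴/7.2 × 10⁻⁴)·(-2.0) = 35.9111 psu.
Increase required: 35.9111 − 35.18 = 0.7311 psu.

0.73 psu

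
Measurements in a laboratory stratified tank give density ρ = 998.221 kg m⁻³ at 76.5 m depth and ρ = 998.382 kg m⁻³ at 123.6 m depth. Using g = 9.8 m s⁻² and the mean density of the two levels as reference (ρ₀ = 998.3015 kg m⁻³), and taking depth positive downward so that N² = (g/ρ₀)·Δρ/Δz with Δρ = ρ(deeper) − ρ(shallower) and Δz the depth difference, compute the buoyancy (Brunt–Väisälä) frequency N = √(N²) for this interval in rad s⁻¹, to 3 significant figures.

5.79 × 10⁻³ rad s⁻¹

Δρ = 998.382 − 998.221 = 0.161 kg m⁻³ over Δz = 123.6 − 76.5 = 47.1 m.
N² = (9.8/998.3015) × (0.161/47.1) = 3.3556 × 10⁻⁵ s⁻².
N = √(3.3556 × 10⁻⁵) = 5.7928 × 10⁻³ rad s⁻¹ ≈ 5.79 × 10⁻³ rad s⁻¹.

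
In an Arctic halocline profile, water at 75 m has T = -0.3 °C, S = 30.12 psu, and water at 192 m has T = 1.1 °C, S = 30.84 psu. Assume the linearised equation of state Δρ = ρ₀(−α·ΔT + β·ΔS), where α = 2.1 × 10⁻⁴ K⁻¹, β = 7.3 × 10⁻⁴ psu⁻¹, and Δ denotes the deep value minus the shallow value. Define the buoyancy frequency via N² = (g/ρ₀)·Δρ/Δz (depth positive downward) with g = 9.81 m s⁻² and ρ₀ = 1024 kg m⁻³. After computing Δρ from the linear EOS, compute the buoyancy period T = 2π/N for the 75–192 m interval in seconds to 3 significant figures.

1.43 × 10³ s

ΔT = +1.4 K, ΔS = +0.72 psu (deep − shallow).
Δρ/ρ₀ = −αΔT + βΔS = -2.94 × 10⁻⁴ + 5.256 × 10⁻⁴ = 2.316 × 10⁻⁴, so Δρ ≈ 0.2372 kg m⁻³.
N² = (g/ρ₀)·Δρ/Δz = g·(Δρ/ρ₀)/Δz = 9.81 × 2.316 × 10⁻⁴ / 117 = 1.9419 × 10⁻⁵ s⁻².
N = √(1.9419 × 10⁻⁵) = 4.4067 × 10⁻³ rad s⁻¹ → T = 2π/N = 1.4258 × 10³ s ≈ 1.43 × 10³ s.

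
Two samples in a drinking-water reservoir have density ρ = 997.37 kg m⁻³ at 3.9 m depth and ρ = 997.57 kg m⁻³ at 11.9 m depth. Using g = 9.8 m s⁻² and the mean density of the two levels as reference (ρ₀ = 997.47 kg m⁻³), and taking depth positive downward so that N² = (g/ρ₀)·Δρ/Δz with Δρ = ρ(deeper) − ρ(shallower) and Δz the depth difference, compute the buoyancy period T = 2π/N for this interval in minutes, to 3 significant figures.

Δρ = 997.57 − 997.37 = 0.20 kg m⁻³ over Δz = 11.9 − 3.9 = 8 m.
N² = (9.8/997.47) × (0.20/8) = 2.4562 × 10⁻⁴ s⁻².
N = √(2.4562 × 10⁻⁴) = 0.015672 rad s⁻¹, so T = 2π/N = 400.92 s = 6.6820 min ≈ 6.68 min.

6.68 min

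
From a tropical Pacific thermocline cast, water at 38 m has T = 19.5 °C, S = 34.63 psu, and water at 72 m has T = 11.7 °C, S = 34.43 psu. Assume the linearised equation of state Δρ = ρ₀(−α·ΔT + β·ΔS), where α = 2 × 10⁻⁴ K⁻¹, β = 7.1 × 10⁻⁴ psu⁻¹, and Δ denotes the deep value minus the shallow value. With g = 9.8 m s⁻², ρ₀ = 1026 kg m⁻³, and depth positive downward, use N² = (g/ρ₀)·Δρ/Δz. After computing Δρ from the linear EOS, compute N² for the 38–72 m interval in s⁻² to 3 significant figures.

ΔT = -7.8 K, ΔS = -0.20 psu (deep − shallow).
Δρ/ρ₀ = −αΔT + βΔS = 1.56 × 10⁻³ − 1.42 × 10⁻⁴ = 1.418 × 10⁻³, so Δρ ≈ 1.455 kg m⁻³.
N² = (g/ρ₀)·Δρ/Δz = g·(Δρ/ρ₀)/Δz = 9.8 × 1.418 × 10⁻³ / 34 = 4.0872 × 10⁻⁴ s⁻² ≈ 4.09 × 10⁻⁴ s⁻².

4.09 × 10⁻⁴ s⁻²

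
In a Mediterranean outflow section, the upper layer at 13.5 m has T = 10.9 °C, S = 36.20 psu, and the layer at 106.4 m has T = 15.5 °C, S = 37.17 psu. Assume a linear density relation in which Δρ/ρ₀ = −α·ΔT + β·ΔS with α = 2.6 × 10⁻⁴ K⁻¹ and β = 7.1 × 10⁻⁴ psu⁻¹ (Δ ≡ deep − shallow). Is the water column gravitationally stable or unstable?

unstable

ΔT = 15.5 − 10.9 = +4.6 K and ΔS = 37.17 − 36.20 = +0.97 psu (deep − shallow).
−αΔT = -1.196 × 10⁻³; βΔS = 6.887 × 10⁻⁴; sum Δρ/ρ₀ = -5.073 × 10⁻⁴.
Δρ/ρ₀ < 0, so Δρ < 0: deeper water is lighter → statically unstable; the column would overturn.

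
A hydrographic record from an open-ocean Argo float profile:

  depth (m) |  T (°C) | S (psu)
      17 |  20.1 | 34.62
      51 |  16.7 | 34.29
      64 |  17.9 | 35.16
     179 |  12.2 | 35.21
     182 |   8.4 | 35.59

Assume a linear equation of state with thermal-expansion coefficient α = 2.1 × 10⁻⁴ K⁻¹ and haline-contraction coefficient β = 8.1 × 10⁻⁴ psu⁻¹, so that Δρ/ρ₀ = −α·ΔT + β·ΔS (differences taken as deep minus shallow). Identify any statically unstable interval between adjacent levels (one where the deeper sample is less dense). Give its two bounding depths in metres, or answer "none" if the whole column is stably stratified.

none

Evaluate Δρ/ρ₀ = −αΔT + βΔS across each adjacent pair:
  17–51 m: −αΔT+βΔS = −(2.1 × 10⁻⁴)(-3.4)+(8.1 × 10⁻⁴)(-0.33) = 4.5 × 10⁻⁴ → stable
  51–64 m: −αΔT+βΔS = −(2.1 × 10⁻⁴)(+1.2)+(8.1 × 10⁻⁴)(+0.87) = 4.5 × 10⁻⁴ → stable
  64–179 m: −αΔT+βΔS = −(2.1 × 10⁻⁴)(-5.7)+(8.1 × 10⁻⁴)(+0.05) = 1.2 × 10⁻³ → stable
  179–182 m: −αΔT+βΔS = −(2.1 × 10⁻⁴)(-3.8)+(8.1 × 10⁻⁴)(+0.38) = 1.1 × 10⁻³ → stable
Every interval has Δρ > 0: the column is stably stratified throughout.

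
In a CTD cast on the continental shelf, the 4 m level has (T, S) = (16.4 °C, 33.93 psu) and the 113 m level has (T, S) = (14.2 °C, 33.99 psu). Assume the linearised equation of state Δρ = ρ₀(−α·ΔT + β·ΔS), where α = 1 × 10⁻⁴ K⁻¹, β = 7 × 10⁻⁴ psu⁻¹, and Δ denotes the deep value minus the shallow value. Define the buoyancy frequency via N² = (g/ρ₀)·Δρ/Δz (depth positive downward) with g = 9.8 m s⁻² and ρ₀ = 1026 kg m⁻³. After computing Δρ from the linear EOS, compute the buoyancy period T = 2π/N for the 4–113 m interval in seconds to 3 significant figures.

ΔT = -2.2 K, ΔS = +0.06 psu (deep − shallow).
Δρ/ρ₀ = −αΔT + βΔS = 2.20 × 10⁻⁴ + 4.20 × 10⁻⁵ = 2.62 × 10⁻⁴, so Δρ ≈ 0.2688 kg m⁻³.
N² = (g/ρ₀)·Δρ/Δz = g·(Δρ/ρ₀)/Δz = 9.8 × 2.62 × 10⁻⁴ / 109 = 2.3556 × 10⁻⁵ s⁻².
N = √(2.3556 × 10⁻⁵) = 4.8535 × 10⁻³ rad s⁻¹ → T = 2π/N = 1.2946 × 10³ s ≈ 1.29 × 10³ s.

1.29 × 10³ s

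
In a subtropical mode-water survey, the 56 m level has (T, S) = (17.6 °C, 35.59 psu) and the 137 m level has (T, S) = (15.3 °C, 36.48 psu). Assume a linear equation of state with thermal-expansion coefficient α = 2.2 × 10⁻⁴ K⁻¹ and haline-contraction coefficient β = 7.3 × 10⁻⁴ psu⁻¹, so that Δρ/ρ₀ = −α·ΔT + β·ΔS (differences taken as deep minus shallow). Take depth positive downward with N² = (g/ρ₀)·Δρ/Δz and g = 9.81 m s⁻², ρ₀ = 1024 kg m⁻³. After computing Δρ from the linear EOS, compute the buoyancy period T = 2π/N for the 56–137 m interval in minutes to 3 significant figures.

ΔT = -2.3 K, ΔS = +0.89 psu (deep − shallow).
Δρ/ρ₀ = −αΔT + βΔS = 5.06 × 10⁻⁴ + 6.497 × 10⁻⁴ = 1.1557 × 10⁻³, so Δρ ≈ 1.183 kg m⁻³.
N² = (g/ρ₀)·Δρ/Δz = g·(Δρ/ρ₀)/Δz = 9.81 × 1.1557 × 10⁻³ / 81 = 1.3997 × 10⁻⁴ s⁻².
N = √(1.3997 × 10⁻⁴) = 0.011831 rad s⁻¹ → T = 2π/N = 531.08 s = 8.8513 min ≈ 8.85 min.

8.85 min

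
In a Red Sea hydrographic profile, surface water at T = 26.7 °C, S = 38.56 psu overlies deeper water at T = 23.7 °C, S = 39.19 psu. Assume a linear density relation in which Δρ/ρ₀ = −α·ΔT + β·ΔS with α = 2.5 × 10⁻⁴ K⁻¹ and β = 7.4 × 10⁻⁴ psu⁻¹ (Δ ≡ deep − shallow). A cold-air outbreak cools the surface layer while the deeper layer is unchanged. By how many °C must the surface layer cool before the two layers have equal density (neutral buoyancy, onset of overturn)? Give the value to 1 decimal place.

4.9 °C

Neutral buoyancy requires Δρ = 0, i.e. −α(T_deep − T_surf′) + β(S_deep − S_surf) = 0.
T_surf′ = T_deep − (β/α)·ΔS = 23.7 − (7.4 × 10⁻⁴/2.5 × 10⁻⁴)·(+0.63) = 21.835 °C.
Cooling required: 26.7 − (21.835) = 4.865 °C.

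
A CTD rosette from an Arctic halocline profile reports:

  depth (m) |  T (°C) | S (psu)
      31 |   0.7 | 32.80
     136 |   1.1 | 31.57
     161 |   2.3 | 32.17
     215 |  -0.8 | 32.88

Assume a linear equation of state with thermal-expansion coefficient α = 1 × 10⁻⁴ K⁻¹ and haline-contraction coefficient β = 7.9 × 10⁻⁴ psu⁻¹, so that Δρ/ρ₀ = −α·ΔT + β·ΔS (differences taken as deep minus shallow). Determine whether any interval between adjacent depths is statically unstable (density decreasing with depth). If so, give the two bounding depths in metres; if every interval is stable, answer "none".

Evaluate Δρ/ρ₀ = −αΔT + βΔS across each adjacent pair:
  31–136 m: −αΔT+βΔS = −(1 × 10⁻⁴)(+0.4)+(7.9 × 10⁻⁴)(-1.23) = -1.0 × 10⁻³ → UNSTABLE
  136–161 m: −αΔT+βΔS = −(1 × 10⁻⁴)(+1.2)+(7.9 × 10⁻⁴)(+0.60) = 3.5 × 10⁻⁴ → stable
  161–215 m: −αΔT+βΔS = −(1 × 10⁻⁴)(-3.1)+(7.9 × 10⁻⁴)(+0.71) = 8.7 × 10⁻⁴ → stable
The 31–136 m interval has Δρ < 0: lighter water underlies denser water.

31–136 m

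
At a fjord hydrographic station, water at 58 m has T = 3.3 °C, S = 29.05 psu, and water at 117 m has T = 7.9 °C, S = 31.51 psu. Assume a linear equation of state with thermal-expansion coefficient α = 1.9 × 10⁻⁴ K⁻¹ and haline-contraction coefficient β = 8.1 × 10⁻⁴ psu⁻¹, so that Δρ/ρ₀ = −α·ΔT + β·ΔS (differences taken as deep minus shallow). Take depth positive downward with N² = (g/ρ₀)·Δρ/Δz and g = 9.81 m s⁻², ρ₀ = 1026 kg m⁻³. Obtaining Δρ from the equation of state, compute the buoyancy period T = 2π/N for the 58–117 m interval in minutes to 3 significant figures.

7.68 min

ΔT = +4.6 K, ΔS = +2.46 psu (deep − shallow).
Δρ/ρ₀ = −αΔT + βΔS = -8.74 × 10⁻⁴ + 1.9926 × 10⁻³ = 1.1186 × 10⁻³, so Δρ ≈ 1.148 kg m⁻³.
N² = (g/ρ₀)·Δρ/Δz = g·(Δρ/ρ₀)/Δz = 9.81 × 1.1186 × 10⁻³ / 59 = 1.8599 × 10⁻⁴ s⁻².
N = √(1.8599 × 10⁻⁴) = 0.013638 rad s⁻¹ → T = 2π/N = 460.71 s = 7.6785 min ≈ 7.68 min.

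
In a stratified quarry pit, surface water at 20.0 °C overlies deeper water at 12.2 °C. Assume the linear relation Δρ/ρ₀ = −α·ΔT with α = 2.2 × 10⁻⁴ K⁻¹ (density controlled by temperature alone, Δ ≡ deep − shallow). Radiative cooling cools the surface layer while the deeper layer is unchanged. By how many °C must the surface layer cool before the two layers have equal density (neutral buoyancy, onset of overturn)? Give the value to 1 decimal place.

With temperature the only control, equal density requires T_surf′ = T_deep.
T_surf′ = 12.2 °C.
Cooling required: 20.0 − 12.2 = 7.8 °C.

7.8 °C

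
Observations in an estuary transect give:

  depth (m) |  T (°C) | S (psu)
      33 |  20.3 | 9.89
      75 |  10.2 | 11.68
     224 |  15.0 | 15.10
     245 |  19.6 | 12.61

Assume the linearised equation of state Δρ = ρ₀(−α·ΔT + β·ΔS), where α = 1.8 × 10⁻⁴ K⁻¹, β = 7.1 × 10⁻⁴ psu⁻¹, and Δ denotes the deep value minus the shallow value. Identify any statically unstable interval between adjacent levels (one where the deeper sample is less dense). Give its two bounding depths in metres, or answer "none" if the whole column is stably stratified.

224–245 m

Evaluate Δρ/ρ₀ = −αΔT + βΔS across each adjacent pair:
  33–75 m: −αΔT+βΔS = −(1.8 × 10⁻⁴)(-10.1)+(7.1 × 10⁻⁴)(+1.79) = 3.1 × 10⁻³ → stable
  75–224 m: −αΔT+βΔS = −(1.8 × 10⁻⁴)(+4.8)+(7.1 × 10⁻⁴)(+3.42) = 1.6 × 10⁻³ → stable
  224–245 m: −αΔT+βΔS = −(1.8 × 10⁻⁴)(+4.6)+(7.1 × 10⁻⁴)(-2.49) = -2.6 × 10⁻³ → UNSTABLE
The 224–245 m interval has Δρ < 0: lighter water underlies denser water.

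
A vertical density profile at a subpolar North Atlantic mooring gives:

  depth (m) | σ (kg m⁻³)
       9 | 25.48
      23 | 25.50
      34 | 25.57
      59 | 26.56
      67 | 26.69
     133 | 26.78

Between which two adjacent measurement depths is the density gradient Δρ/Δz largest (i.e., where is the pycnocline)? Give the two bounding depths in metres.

34–59 m

Compute the density gradient over each adjacent pair:
  9–23 m: Δρ/Δz = 0.02/14 = 1.4 × 10⁻³ kg m⁻⁴
  23–34 m: Δρ/Δz = 0.07/11 = 6.4 × 10⁻³ kg m⁻⁴
  34–59 m: Δρ/Δz = 0.99/25 = 0.040 kg m⁻⁴
  59–67 m: Δρ/Δz = 0.13/8 = 0.016 kg m⁻⁴
  67–133 m: Δρ/Δz = 0.09/66 = 1.4 × 10⁻³ kg m⁻⁴
The largest gradient is in the 34–59 m interval — the pycnocline.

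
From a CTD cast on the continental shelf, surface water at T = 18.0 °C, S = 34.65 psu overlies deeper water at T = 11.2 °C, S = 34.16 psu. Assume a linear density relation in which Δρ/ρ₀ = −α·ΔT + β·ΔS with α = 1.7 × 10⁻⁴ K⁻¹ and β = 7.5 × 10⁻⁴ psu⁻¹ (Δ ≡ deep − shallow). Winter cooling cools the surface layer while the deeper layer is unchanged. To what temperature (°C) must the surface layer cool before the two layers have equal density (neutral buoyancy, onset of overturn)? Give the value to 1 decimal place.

Neutral buoyancy requires Δρ = 0, i.e. −α(T_deep − T_surf′) + β(S_deep − S_surf) = 0.
T_surf′ = T_deep − (β/α)·ΔS = 11.2 − (7.5 × 10⁻⁴/1.7 × 10⁻⁴)·(-0.49) = 13.362 °C.
Cooling required: 18.0 − (13.362) = 4.638 °C.

13.4 °C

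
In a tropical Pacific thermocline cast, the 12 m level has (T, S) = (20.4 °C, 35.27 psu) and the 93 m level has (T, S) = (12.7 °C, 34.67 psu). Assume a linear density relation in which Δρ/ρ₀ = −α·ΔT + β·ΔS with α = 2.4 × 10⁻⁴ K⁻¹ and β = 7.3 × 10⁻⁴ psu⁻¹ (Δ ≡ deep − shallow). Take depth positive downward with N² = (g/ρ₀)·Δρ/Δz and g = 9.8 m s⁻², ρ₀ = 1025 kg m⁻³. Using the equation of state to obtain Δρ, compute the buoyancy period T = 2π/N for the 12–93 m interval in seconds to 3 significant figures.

ΔT = -7.7 K, ΔS = -0.60 psu (deep − shallow).
Δρ/ρ₀ = −αΔT + βΔS = 1.848 × 10⁻³ − 4.38 × 10⁻⁴ = 1.41 × 10⁻³, so Δρ ≈ 1.445 kg m⁻³.
N² = (g/ρ₀)·Δρ/Δz = g·(Δρ/ρ₀)/Δz = 9.8 × 1.41 × 10⁻³ / 81 = 1.7059 × 10⁻⁴ s⁻².
N = √(1.7059 × 10⁻⁴) = 0.013061 rad s⁻¹ → T = 2π/N = 481.06 s ≈ 481 s.

481 s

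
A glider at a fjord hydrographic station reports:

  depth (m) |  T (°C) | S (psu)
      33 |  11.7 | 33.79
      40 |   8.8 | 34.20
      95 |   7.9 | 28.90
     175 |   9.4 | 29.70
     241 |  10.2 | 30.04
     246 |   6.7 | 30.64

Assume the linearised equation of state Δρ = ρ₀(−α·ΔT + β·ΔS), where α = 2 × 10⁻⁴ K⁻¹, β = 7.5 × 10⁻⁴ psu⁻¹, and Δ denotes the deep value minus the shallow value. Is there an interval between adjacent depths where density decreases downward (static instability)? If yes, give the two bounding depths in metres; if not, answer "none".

Evaluate Δρ/ρ₀ = −αΔT + βΔS across each adjacent pair:
  33–40 m: −αΔT+βΔS = −(2 × 10⁻⁴)(-2.9)+(7.5 × 10⁻⁴)(+0.41) = 8.9 × 10⁻⁴ → stable
  40–95 m: −αΔT+βΔS = −(2 × 10⁻⁴)(-0.9)+(7.5 × 10⁻⁴)(-5.30) = -3.8 × 10⁻³ → UNSTABLE
  95–175 m: −αΔT+βΔS = −(2 × 10⁻⁴)(+1.5)+(7.5 × 10⁻⁴)(+0.80) = 3.0 × 10⁻⁴ → stable
  175–241 m: −αΔT+βΔS = −(2 × 10⁻⁴)(+0.8)+(7.5 × 10⁻⁴)(+0.34) = 9.5 × 10⁻⁵ → stable
  241–246 m: −αΔT+βΔS = −(2 × 10⁻⁴)(-3.5)+(7.5 × 10⁻⁴)(+0.60) = 1.1 × 10⁻³ → stable
The 40–95 m interval has Δρ < 0: lighter water underlies denser water.

40–95 m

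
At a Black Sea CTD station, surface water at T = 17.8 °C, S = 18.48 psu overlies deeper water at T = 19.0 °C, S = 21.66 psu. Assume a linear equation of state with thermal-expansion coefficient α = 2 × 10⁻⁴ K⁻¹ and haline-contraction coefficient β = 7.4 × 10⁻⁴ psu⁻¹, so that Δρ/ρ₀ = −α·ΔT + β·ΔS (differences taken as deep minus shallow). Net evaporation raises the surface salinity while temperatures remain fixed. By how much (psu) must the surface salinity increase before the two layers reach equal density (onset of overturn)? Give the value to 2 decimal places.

Neutral buoyancy requires −α(T_deep − T_surf) + β(S_deep − S_surf′) = 0.
S_surf′ = S_deep − (α/β)·ΔT = 21.66 − (2 × 10⁻⁴/7.4 × 10⁻⁴)·(+1.2) = 21.3357 psu.
Increase required: 21.3357 − 18.48 = 2.8557 psu.

2.86 psu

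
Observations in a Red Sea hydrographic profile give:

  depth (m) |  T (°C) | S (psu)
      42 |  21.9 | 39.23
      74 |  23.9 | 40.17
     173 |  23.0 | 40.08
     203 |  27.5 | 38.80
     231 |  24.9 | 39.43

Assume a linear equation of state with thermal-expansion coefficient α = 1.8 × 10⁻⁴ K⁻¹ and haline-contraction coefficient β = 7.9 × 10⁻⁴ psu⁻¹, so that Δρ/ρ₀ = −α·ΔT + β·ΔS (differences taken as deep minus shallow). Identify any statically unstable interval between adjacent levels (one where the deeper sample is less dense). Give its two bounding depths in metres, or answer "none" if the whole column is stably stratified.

173–203 m

Evaluate Δρ/ρ₀ = −αΔT + βΔS across each adjacent pair:
  42–74 m: −αΔT+βΔS = −(1.8 × 10⁻⁴)(+2.0)+(7.9 × 10⁻⁴)(+0.94) = 3.8 × 10⁻⁴ → stable
  74–173 m: −αΔT+βΔS = −(1.8 × 10⁻⁴)(-0.9)+(7.9 × 10⁻⁴)(-0.09) = 9.1 × 10⁻⁵ → stable
  173–203 m: −αΔT+βΔS = −(1.8 × 10⁻⁴)(+4.5)+(7.9 × 10⁻⁴)(-1.28) = -1.8 × 10⁻³ → UNSTABLE
  203–231 m: −αΔT+βΔS = −(1.8 × 10⁻⁴)(-2.6)+(7.9 × 10⁻⁴)(+0.63) = 9.7 × 10⁻⁴ → stable
The 173–203 m interval has Δρ < 0: lighter water underlies denser water.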